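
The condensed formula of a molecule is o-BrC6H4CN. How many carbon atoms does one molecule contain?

Atom tally by fragment:
  benzene ring core → C:6 H:6
  (− 2 ring H displaced by substituents)
  + Br → Br:1
  + CN → C:1 N:1
Element totals:
  C: 7
  H: 4
  Br: 1
  N: 1

7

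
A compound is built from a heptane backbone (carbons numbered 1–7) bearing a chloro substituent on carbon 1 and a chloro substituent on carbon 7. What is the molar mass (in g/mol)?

169.09 g/mol

Atom tally by fragment:
  ClCH2 → C:1 H:2 Cl:1
  CH2 → C:1 H:2
  CH2 → C:1 H:2
  CH2 → C:1 H:2
  CH2 → C:1 H:2
  CH2 → C:1 H:2
  CH2Cl → C:1 H:2 Cl:1
Element totals:
  C: 7
  H: 14
  Cl: 2
Molecular formula: C7H14Cl2.
  M = 7(12.011) + 14(1.008) + 2(35.45)
    = 84.077 + 14.112 + 70.900 = 169.089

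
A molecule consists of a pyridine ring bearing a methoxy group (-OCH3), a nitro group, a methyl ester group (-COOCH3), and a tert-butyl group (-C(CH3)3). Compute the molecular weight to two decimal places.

268.27 g/mol

Atom tally by fragment:
  pyridine ring core → C:5 H:5 N:1
  (− 4 ring H displaced by substituents)
  + OCH3 → C:1 H:3 O:1
  + NO2 → N:1 O:2
  + COOCH3 → C:2 H:3 O:2
  + C(CH3)3 → C:4 H:9
Element totals:
  C: 12
  H: 16
  N: 2
  O: 5
Molecular formula: C12H16N2O5.
  M = 12(12.011) + 16(1.008) + 2(14.007) + 5(15.999)
    = 144.132 + 16.128 + 28.014 + 79.995 = 268.269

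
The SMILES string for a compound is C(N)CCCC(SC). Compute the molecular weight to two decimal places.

133.25 g/mol

Atom tally by fragment:
  H2NCH2 → C:1 H:4 N:1
  CH2 → C:1 H:2
  CH2 → C:1 H:2
  CH2 → C:1 H:2
  CH2SCH3 → C:2 H:5 S:1
Element totals:
  C: 6
  H: 15
  N: 1
  S: 1
Molecular formula: C6H15NS.
  M = 6(12.011) + 15(1.008) + 14.007 + 32.06
    = 72.066 + 15.120 + 14.007 + 32.060 = 133.253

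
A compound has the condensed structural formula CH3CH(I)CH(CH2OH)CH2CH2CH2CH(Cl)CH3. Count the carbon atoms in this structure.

Atom tally by fragment:
  CH3 → C:1 H:3
  CH(I) → C:1 H:1 I:1
  CH(CH2OH) → C:2 H:4 O:1
  CH2 → C:1 H:2
  CH2 → C:1 H:2
  CH2 → C:1 H:2
  CH(Cl) → C:1 H:1 Cl:1
  CH3 → C:1 H:3
Element totals:
  C: 9
  H: 18
  Cl: 1
  I: 1
  O: 1

9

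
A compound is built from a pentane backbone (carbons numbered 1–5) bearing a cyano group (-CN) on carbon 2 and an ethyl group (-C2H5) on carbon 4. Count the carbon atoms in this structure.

8

Atom tally by fragment:
  CH3 → C:1 H:3
  CH(CN) → C:2 H:1 N:1
  CH2 → C:1 H:2
  CH(C2H5) → C:3 H:6
  CH3 → C:1 H:3
Element totals:
  C: 8
  H: 15
  N: 1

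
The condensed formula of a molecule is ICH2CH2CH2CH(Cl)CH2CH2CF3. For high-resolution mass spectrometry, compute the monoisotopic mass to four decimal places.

313.9546

Element totals:
  C: 7
  H: 11
  Cl: 1
  F: 3
  I: 1
Molecular formula: C7H11ClF3I.
  M = 7(12.0) + 11(1.007825) + 34.968853 + 3(18.998403) + 126.904472
    = 84.000000 + 11.086075 + 34.968853 + 56.995209 + 126.904472 = 313.954609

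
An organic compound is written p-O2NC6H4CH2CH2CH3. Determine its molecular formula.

C9H11NO2

Element totals:
  C: 9
  H: 11
  N: 1
  O: 2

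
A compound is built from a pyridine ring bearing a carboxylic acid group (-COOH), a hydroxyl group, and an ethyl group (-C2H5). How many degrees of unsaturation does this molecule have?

5

Atom tally by fragment:
  pyridine ring core → C:5 H:5 N:1
  (− 3 ring H displaced by substituents)
  + COOH → C:1 H:1 O:2
  + OH → O:1 H:1
  + C2H5 → C:2 H:5
Element totals:
  C: 8
  H: 9
  N: 1
  O: 3
Molecular formula: C8H9NO3.
DoU = (2C + 2 + N − H − X) / 2 = (2·8 + 2 + 1 − 9 − 0) / 2 = 5.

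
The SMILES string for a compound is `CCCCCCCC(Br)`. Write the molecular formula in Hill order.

Atom tally by fragment:
  CH3 → C:1 H:3
  CH2 → C:1 H:2
  CH2 → C:1 H:2
  CH2 → C:1 H:2
  CH2 → C:1 H:2
  CH2 → C:1 H:2
  CH2 → C:1 H:2
  CH2Br → C:1 H:2 Br:1
Element totals:
  C: 8
  H: 17
  Br: 1

C8H17Br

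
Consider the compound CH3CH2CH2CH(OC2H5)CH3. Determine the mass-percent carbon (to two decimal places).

72.35%

Element totals:
  C: 7
  H: 16
  O: 1
Molecular formula: C7H16O.
Molar mass = 116.204 g/mol.
Mass from C: 7 × 12.011 = 84.077 g/mol.
%C = 84.077 / 116.204 × 100 = 72.35%.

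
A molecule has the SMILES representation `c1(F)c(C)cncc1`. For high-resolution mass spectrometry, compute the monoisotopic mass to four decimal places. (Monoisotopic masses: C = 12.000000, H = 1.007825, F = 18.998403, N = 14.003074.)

Atom tally by fragment:
  pyridine ring core → C:5 H:5 N:1
  (− 2 ring H displaced by substituents)
  + F → F:1
  + CH3 → C:1 H:3
Element totals:
  C: 6
  H: 6
  F: 1
  N: 1
Molecular formula: C6H6FN.
  M = 6(12.0) + 6(1.007825) + 18.998403 + 14.003074
    = 72.000000 + 6.046950 + 18.998403 + 14.003074 = 111.048427

111.0484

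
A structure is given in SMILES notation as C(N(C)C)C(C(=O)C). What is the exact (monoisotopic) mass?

115.0997

Atom tally by fragment:
  (CH3)2NCH2 → C:3 H:8 N:1
  CH2COCH3 → C:3 H:5 O:1
Element totals:
  C: 6
  H: 13
  N: 1
  O: 1
Molecular formula: C6H13NO.
  M = 6(12.0) + 13(1.007825) + 14.003074 + 15.994915
    = 72.000000 + 13.101725 + 14.003074 + 15.994915 = 115.099714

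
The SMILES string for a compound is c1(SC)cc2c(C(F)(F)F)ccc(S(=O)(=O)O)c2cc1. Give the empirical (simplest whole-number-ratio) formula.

C12H9F3O3S2

Atom tally by fragment:
  naphthalene ring system core → C:10 H:8
  (− 3 ring H displaced by substituents)
  + SCH3 → C:1 H:3 S:1
  + CF3 → C:1 F:3
  + SO3H → S:1 O:3 H:1
Element totals:
  C: 12
  H: 9
  F: 3
  O: 3
  S: 2
Molecular formula: C12H9F3O3S2.
gcd of subscripts (12, 3, 9, 3, 2) = 1, so the empirical formula equals the molecular formula.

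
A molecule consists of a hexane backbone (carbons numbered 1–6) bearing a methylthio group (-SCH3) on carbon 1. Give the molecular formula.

Atom tally by fragment:
  CH3SCH2 → C:2 H:5 S:1
  CH2 → C:1 H:2
  CH2 → C:1 H:2
  CH2 → C:1 H:2
  CH2 → C:1 H:2
  CH3 → C:1 H:3
Element totals:
  C: 7
  H: 16
  S: 1

C7H16S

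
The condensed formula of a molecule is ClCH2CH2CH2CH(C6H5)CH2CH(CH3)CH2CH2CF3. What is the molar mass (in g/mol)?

306.80 g/mol

Atom tally by fragment:
  ClCH2 → C:1 H:2 Cl:1
  CH2 → C:1 H:2
  CH2 → C:1 H:2
  CH(C6H5) → C:7 H:6
  CH2 → C:1 H:2
  CH(CH3) → C:2 H:4
  CH2 → C:1 H:2
  CH2CF3 → C:2 H:2 F:3
Element totals:
  C: 16
  H: 22
  Cl: 1
  F: 3
Molecular formula: C16H22ClF3.
  M = 16(12.011) + 22(1.008) + 35.45 + 3(18.998)
    = 192.176 + 22.176 + 35.450 + 56.994 = 306.796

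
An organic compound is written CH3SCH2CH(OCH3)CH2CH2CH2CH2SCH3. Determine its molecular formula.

Atom tally by fragment:
  CH3SCH2 → C:2 H:5 S:1
  CH(OCH3) → C:2 H:4 O:1
  CH2 → C:1 H:2
  CH2 → C:1 H:2
  CH2 → C:1 H:2
  CH2SCH3 → C:2 H:5 S:1
Element totals:
  C: 9
  H: 20
  O: 1
  S: 2

C9H20OS2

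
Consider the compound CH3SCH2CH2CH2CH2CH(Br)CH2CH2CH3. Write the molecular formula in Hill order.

Atom tally by fragment:
  CH3SCH2 → C:2 H:5 S:1
  CH2 → C:1 H:2
  CH2 → C:1 H:2
  CH2 → C:1 H:2
  CH(Br) → C:1 H:1 Br:1
  CH2 → C:1 H:2
  CH2 → C:1 H:2
  CH3 → C:1 H:3
Element totals:
  C: 9
  H: 19
  Br: 1
  S: 1

C9H19BrS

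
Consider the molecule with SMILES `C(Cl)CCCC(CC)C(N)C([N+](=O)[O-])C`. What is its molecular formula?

C10H21ClN2O2

Atom tally by fragment:
  ClCH2 → C:1 H:2 Cl:1
  CH2 → C:1 H:2
  CH2 → C:1 H:2
  CH2 → C:1 H:2
  CH(C2H5) → C:3 H:6
  CH(NH2) → C:1 H:3 N:1
  CH(NO2) → C:1 H:1 N:1 O:2
  CH3 → C:1 H:3
Element totals:
  C: 10
  H: 21
  Cl: 1
  N: 2
  O: 2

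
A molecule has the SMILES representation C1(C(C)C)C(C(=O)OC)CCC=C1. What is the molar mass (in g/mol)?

Atom tally by fragment:
  cyclohexene ring core → C:6 H:10
  (− 2 ring H displaced by substituents)
  + CH(CH3)2 → C:3 H:7
  + COOCH3 → C:2 H:3 O:2
Element totals:
  C: 11
  H: 18
  O: 2
Molecular formula: C11H18O2.
  M = 11(12.011) + 18(1.008) + 2(15.999)
    = 132.121 + 18.144 + 31.998 = 182.263

182.26 g/mol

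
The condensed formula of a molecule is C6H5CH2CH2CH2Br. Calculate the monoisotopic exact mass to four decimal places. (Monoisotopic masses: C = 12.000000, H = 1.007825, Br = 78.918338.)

Atom tally by fragment:
  C6H5CH2 → C:7 H:7
  CH2 → C:1 H:2
  CH2Br → C:1 H:2 Br:1
Element totals:
  C: 9
  H: 11
  Br: 1
Molecular formula: C9H11Br.
  M = 9(12.0) + 11(1.007825) + 78.918338
    = 108.000000 + 11.086075 + 78.918338 = 198.004413

198.0044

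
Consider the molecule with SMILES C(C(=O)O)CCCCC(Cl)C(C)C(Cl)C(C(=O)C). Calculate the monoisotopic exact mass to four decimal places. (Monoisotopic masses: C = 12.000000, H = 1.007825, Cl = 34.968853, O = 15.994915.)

Atom tally by fragment:
  HOOCCH2 → C:2 H:3 O:2
  CH2 → C:1 H:2
  CH2 → C:1 H:2
  CH2 → C:1 H:2
  CH2 → C:1 H:2
  CH(Cl) → C:1 H:1 Cl:1
  CH(CH3) → C:2 H:4
  CH(Cl) → C:1 H:1 Cl:1
  CH2COCH3 → C:3 H:5 O:1
Element totals:
  C: 13
  H: 22
  Cl: 2
  O: 3
Molecular formula: C13H22Cl2O3.
  M = 13(12.0) + 22(1.007825) + 2(34.968853) + 3(15.994915)
    = 156.000000 + 22.172150 + 69.937706 + 47.984745 = 296.094601

296.0946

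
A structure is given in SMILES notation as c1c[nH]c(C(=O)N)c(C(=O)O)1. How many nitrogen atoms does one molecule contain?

2

Atom tally by fragment:
  pyrrole ring core → C:4 H:5 N:1
  (− 2 ring H displaced by substituents)
  + CONH2 → C:1 H:2 O:1 N:1
  + COOH → C:1 H:1 O:2
Element totals:
  C: 6
  H: 6
  N: 2
  O: 3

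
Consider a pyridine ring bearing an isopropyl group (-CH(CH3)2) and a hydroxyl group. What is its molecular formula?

Atom tally by fragment:
  pyridine ring core → C:5 H:5 N:1
  (− 2 ring H displaced by substituents)
  + CH(CH3)2 → C:3 H:7
  + OH → O:1 H:1
Element totals:
  C: 8
  H: 11
  N: 1
  O: 1

C8H11NO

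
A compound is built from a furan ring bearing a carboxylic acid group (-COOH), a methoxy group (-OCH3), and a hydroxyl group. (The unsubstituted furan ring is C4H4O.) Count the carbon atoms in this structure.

6

Atom tally by fragment:
  furan ring core → C:4 H:4 O:1
  (− 3 ring H displaced by substituents)
  + COOH → C:1 H:1 O:2
  + OCH3 → C:1 H:3 O:1
  + OH → O:1 H:1
Element totals:
  C: 6
  H: 6
  O: 5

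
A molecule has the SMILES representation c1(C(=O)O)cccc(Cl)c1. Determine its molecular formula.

C7H5ClO2

Atom tally by fragment:
  benzene ring core → C:6 H:6
  (− 2 ring H displaced by substituents)
  + COOH → C:1 H:1 O:2
  + Cl → Cl:1
Element totals:
  C: 7
  H: 5
  Cl: 1
  O: 2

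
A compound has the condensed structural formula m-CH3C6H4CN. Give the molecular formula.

C8H7N

Atom tally by fragment:
  benzene ring core → C:6 H:6
  (− 2 ring H displaced by substituents)
  + CH3 → C:1 H:3
  + CN → C:1 N:1
Element totals:
  C: 8
  H: 7
  N: 1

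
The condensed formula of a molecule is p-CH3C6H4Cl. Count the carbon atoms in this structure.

7

Element totals:
  C: 7
  H: 7
  Cl: 1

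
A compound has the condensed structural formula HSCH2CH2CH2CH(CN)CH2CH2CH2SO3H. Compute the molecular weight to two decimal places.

Atom tally by fragment:
  HSCH2 → C:1 H:3 S:1
  CH2 → C:1 H:2
  CH2 → C:1 H:2
  CH(CN) → C:2 H:1 N:1
  CH2 → C:1 H:2
  CH2 → C:1 H:2
  CH2SO3H → C:1 H:3 S:1 O:3
Element totals:
  C: 8
  H: 15
  N: 1
  O: 3
  S: 2
Molecular formula: C8H15NO3S2.
  M = 8(12.011) + 15(1.008) + 14.007 + 3(15.999) + 2(32.06)
    = 96.088 + 15.120 + 14.007 + 47.997 + 64.120 = 237.332

237.33 g/mol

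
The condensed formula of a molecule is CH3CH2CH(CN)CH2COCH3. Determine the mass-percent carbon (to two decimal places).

Atom tally by fragment:
  CH3 → C:1 H:3
  CH2 → C:1 H:2
  CH(CN) → C:2 H:1 N:1
  CH2COCH3 → C:3 H:5 O:1
Element totals:
  C: 7
  H: 11
  N: 1
  O: 1
Molecular formula: C7H11NO.
Molar mass = 125.171 g/mol.
Mass from C: 7 × 12.011 = 84.077 g/mol.
%C = 84.077 / 125.171 × 100 = 67.17%.

67.17%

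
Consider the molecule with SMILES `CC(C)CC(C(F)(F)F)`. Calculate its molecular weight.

Atom tally by fragment:
  CH3 → C:1 H:3
  CH(CH3) → C:2 H:4
  CH2 → C:1 H:2
  CH2CF3 → C:2 H:2 F:3
Element totals:
  C: 6
  H: 11
  F: 3
Molecular formula: C6H11F3.
  M = 6(12.011) + 11(1.008) + 3(18.998)
    = 72.066 + 11.088 + 56.994 = 140.148

140.15 g/mol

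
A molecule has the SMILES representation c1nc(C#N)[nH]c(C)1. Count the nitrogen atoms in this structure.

Atom tally by fragment:
  imidazole ring core → C:3 H:4 N:2
  (− 2 ring H displaced by substituents)
  + CN → C:1 N:1
  + CH3 → C:1 H:3
Element totals:
  C: 5
  H: 5
  N: 3

3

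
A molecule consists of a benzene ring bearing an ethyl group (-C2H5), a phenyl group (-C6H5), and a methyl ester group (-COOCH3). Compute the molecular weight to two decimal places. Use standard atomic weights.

Atom tally by fragment:
  benzene ring core → C:6 H:6
  (− 3 ring H displaced by substituents)
  + C2H5 → C:2 H:5
  + C6H5 → C:6 H:5
  + COOCH3 → C:2 H:3 O:2
Element totals:
  C: 16
  H: 16
  O: 2
Molecular formula: C16H16O2.
  M = 16(12.011) + 16(1.008) + 2(15.999)
    = 192.176 + 16.128 + 31.998 = 240.302

240.30 g/mol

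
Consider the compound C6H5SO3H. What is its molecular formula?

Atom tally by fragment:
  benzene ring core → C:6 H:6
  (− 1 ring H displaced by substituents)
  + SO3H → S:1 O:3 H:1
Element totals:
  C: 6
  H: 6
  O: 3
  S: 1

C6H6O3S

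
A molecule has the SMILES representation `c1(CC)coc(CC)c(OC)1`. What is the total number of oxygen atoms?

Atom tally by fragment:
  furan ring core → C:4 H:4 O:1
  (− 3 ring H displaced by substituents)
  + C2H5 → C:2 H:5
  + C2H5 → C:2 H:5
  + OCH3 → C:1 H:3 O:1
Element totals:
  C: 9
  H: 14
  O: 2

2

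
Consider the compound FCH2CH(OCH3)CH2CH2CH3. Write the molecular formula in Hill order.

Element totals:
  C: 6
  H: 13
  F: 1
  O: 1

C6H13FO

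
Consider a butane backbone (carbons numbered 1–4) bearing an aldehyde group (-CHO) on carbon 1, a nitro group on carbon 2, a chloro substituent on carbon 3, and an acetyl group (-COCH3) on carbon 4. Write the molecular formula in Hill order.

Atom tally by fragment:
  OHCCH2 → C:2 H:3 O:1
  CH(NO2) → C:1 H:1 N:1 O:2
  CH(Cl) → C:1 H:1 Cl:1
  CH2COCH3 → C:3 H:5 O:1
Element totals:
  C: 7
  H: 10
  Cl: 1
  N: 1
  O: 4

C7H10ClNO4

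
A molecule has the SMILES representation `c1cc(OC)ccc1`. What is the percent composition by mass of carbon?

Atom tally by fragment:
  benzene ring core → C:6 H:6
  (− 1 ring H displaced by substituents)
  + OCH3 → C:1 H:3 O:1
Element totals:
  C: 7
  H: 8
  O: 1
Molecular formula: C7H8O.
Molar mass = 108.140 g/mol.
Mass from C: 7 × 12.011 = 84.077 g/mol.
%C = 84.077 / 108.140 × 100 = 77.75%.

77.75%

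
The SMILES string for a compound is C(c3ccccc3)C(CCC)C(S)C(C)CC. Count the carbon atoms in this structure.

16

Atom tally by fragment:
  C6H5CH2 → C:7 H:7
  CH(CH2CH2CH3) → C:4 H:8
  CH(SH) → C:1 H:2 S:1
  CH(CH3) → C:2 H:4
  CH2 → C:1 H:2
  CH3 → C:1 H:3
Element totals:
  C: 16
  H: 26
  S: 1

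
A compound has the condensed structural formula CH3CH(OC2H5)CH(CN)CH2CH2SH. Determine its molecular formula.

Atom tally by fragment:
  CH3 → C:1 H:3
  CH(OC2H5) → C:3 H:6 O:1
  CH(CN) → C:2 H:1 N:1
  CH2 → C:1 H:2
  CH2SH → C:1 H:3 S:1
Element totals:
  C: 8
  H: 15
  N: 1
  O: 1
  S: 1

C8H15NOS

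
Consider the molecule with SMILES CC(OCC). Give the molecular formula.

Atom tally by fragment:
  CH3 → C:1 H:3
  CH2OC2H5 → C:3 H:7 O:1
Element totals:
  C: 4
  H: 10
  O: 1

C4H10O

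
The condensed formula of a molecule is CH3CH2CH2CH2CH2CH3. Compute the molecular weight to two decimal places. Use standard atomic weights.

Atom tally by fragment:
  CH3 → C:1 H:3
  CH2 → C:1 H:2
  CH2 → C:1 H:2
  CH2 → C:1 H:2
  CH2 → C:1 H:2
  CH3 → C:1 H:3
Element totals:
  C: 6
  H: 14
Molecular formula: C6H14.
  M = 6(12.011) + 14(1.008)
    = 72.066 + 14.112 = 86.178

86.18 g/mol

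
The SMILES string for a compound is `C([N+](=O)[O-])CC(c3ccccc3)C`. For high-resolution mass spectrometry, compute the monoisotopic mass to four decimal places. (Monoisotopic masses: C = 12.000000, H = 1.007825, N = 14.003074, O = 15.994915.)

179.0946

Atom tally by fragment:
  O2NCH2 → C:1 H:2 N:1 O:2
  CH2 → C:1 H:2
  CH(C6H5) → C:7 H:6
  CH3 → C:1 H:3
Element totals:
  C: 10
  H: 13
  N: 1
  O: 2
Molecular formula: C10H13NO2.
  M = 10(12.0) + 13(1.007825) + 14.003074 + 2(15.994915)
    = 120.000000 + 13.101725 + 14.003074 + 31.989830 = 179.094629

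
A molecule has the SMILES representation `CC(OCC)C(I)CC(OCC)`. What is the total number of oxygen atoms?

Atom tally by fragment:
  CH3 → C:1 H:3
  CH(OC2H5) → C:3 H:6 O:1
  CH(I) → C:1 H:1 I:1
  CH2 → C:1 H:2
  CH2OC2H5 → C:3 H:7 O:1
Element totals:
  C: 9
  H: 19
  I: 1
  O: 2

2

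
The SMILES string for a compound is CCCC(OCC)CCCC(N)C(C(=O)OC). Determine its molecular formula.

C13H27NO3

Atom tally by fragment:
  CH3 → C:1 H:3
  CH2 → C:1 H:2
  CH2 → C:1 H:2
  CH(OC2H5) → C:3 H:6 O:1
  CH2 → C:1 H:2
  CH2 → C:1 H:2
  CH2 → C:1 H:2
  CH(NH2) → C:1 H:3 N:1
  CH2COOCH3 → C:3 H:5 O:2
Element totals:
  C: 13
  H: 27
  N: 1
  O: 3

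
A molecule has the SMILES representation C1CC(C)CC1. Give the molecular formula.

C6H12

Atom tally by fragment:
  cyclopentane ring core → C:5 H:10
  (− 1 ring H displaced by substituents)
  + CH3 → C:1 H:3
Element totals:
  C: 6
  H: 12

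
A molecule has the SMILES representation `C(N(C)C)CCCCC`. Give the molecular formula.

Atom tally by fragment:
  (CH3)2NCH2 → C:3 H:8 N:1
  CH2 → C:1 H:2
  CH2 → C:1 H:2
  CH2 → C:1 H:2
  CH2 → C:1 H:2
  CH3 → C:1 H:3
Element totals:
  C: 8
  H: 19
  N: 1

C8H19N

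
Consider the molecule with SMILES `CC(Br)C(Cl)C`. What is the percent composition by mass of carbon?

Atom tally by fragment:
  CH3 → C:1 H:3
  CH(Br) → C:1 H:1 Br:1
  CH(Cl) → C:1 H:1 Cl:1
  CH3 → C:1 H:3
Element totals:
  C: 4
  H: 8
  Br: 1
  Cl: 1
Molecular formula: C4H8BrCl.
Molar mass = 171.462 g/mol.
Mass from C: 4 × 12.011 = 48.044 g/mol.
%C = 48.044 / 171.462 × 100 = 28.02%.

28.02%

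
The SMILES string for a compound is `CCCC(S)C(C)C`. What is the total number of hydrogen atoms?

16

Atom tally by fragment:
  CH3 → C:1 H:3
  CH2 → C:1 H:2
  CH2 → C:1 H:2
  CH(SH) → C:1 H:2 S:1
  CH(CH3) → C:2 H:4
  CH3 → C:1 H:3
Element totals:
  C: 7
  H: 16
  S: 1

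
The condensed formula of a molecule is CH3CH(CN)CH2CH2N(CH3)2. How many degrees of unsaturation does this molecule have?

2

Atom tally by fragment:
  CH3 → C:1 H:3
  CH(CN) → C:2 H:1 N:1
  CH2 → C:1 H:2
  CH2N(CH3)2 → C:3 H:8 N:1
Element totals:
  C: 7
  H: 14
  N: 2
Molecular formula: C7H14N2.
DoU = (2C + 2 + N − H − X) / 2 = (2·7 + 2 + 2 − 14 − 0) / 2 = 2.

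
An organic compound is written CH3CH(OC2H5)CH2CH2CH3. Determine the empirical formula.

C7H16O

Element totals:
  C: 7
  H: 16
  O: 1
Molecular formula: C7H16O.
gcd of subscripts (7, 16, 1) = 1, so the empirical formula equals the molecular formula.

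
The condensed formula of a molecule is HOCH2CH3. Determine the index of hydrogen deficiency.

0

Atom tally by fragment:
  HOCH2 → C:1 H:3 O:1
  CH3 → C:1 H:3
Element totals:
  C: 2
  H: 6
  O: 1
Molecular formula: C2H6O.
DoU = (2C + 2 + N − H − X) / 2 = (2·2 + 2 + 0 − 6 − 0) / 2 = 0.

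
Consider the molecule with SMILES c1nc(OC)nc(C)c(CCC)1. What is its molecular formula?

Atom tally by fragment:
  pyrimidine ring core → C:4 H:4 N:2
  (− 3 ring H displaced by substituents)
  + OCH3 → C:1 H:3 O:1
  + CH3 → C:1 H:3
  + CH2CH2CH3 → C:3 H:7
Element totals:
  C: 9
  H: 14
  N: 2
  O: 1

C9H14N2O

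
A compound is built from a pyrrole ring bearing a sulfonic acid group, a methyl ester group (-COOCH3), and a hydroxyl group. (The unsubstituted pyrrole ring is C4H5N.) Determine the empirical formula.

Atom tally by fragment:
  pyrrole ring core → C:4 H:5 N:1
  (− 3 ring H displaced by substituents)
  + SO3H → S:1 O:3 H:1
  + COOCH3 → C:2 H:3 O:2
  + OH → O:1 H:1
Element totals:
  C: 6
  H: 7
  N: 1
  O: 6
  S: 1
Molecular formula: C6H7NO6S.
gcd of subscripts (6, 7, 1, 6, 1) = 1, so the empirical formula equals the molecular formula.

C6H7NO6S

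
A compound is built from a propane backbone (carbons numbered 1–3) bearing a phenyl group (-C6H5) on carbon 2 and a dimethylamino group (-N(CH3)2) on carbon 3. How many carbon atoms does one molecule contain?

Atom tally by fragment:
  CH3 → C:1 H:3
  CH(C6H5) → C:7 H:6
  CH2N(CH3)2 → C:3 H:8 N:1
Element totals:
  C: 11
  H: 17
  N: 1

11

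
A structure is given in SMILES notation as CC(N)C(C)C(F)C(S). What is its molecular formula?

C6H14FNS

Atom tally by fragment:
  CH3 → C:1 H:3
  CH(NH2) → C:1 H:3 N:1
  CH(CH3) → C:2 H:4
  CH(F) → C:1 H:1 F:1
  CH2SH → C:1 H:3 S:1
Element totals:
  C: 6
  H: 14
  F: 1
  N: 1
  S: 1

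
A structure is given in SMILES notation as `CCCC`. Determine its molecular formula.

C4H10

Atom tally by fragment:
  CH3 → C:1 H:3
  CH2 → C:1 H:2
  CH2 → C:1 H:2
  CH3 → C:1 H:3
Element totals:
  C: 4
  H: 10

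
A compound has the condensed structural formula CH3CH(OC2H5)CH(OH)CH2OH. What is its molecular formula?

C6H14O3

Element totals:
  C: 6
  H: 14
  O: 3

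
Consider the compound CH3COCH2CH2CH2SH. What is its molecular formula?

C5H10OS

Atom tally by fragment:
  CH3COCH2 → C:3 H:5 O:1
  CH2 → C:1 H:2
  CH2SH → C:1 H:3 S:1
Element totals:
  C: 5
  H: 10
  O: 1
  S: 1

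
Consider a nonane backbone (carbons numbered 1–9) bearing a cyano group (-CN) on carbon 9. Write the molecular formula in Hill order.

C10H19N

Atom tally by fragment:
  CH3 → C:1 H:3
  CH2 → C:1 H:2
  CH2 → C:1 H:2
  CH2 → C:1 H:2
  CH2 → C:1 H:2
  CH2 → C:1 H:2
  CH2 → C:1 H:2
  CH2 → C:1 H:2
  CH2CN → C:2 H:2 N:1
Element totals:
  C: 10
  H: 19
  N: 1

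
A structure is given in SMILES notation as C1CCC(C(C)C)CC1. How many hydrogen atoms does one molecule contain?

18

Atom tally by fragment:
  cyclohexane ring core → C:6 H:12
  (− 1 ring H displaced by substituents)
  + CH(CH3)2 → C:3 H:7
Element totals:
  C: 9
  H: 18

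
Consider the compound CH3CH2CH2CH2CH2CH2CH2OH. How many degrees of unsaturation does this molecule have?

Atom tally by fragment:
  CH3 → C:1 H:3
  CH2 → C:1 H:2
  CH2 → C:1 H:2
  CH2 → C:1 H:2
  CH2 → C:1 H:2
  CH2 → C:1 H:2
  CH2OH → C:1 H:3 O:1
Element totals:
  C: 7
  H: 16
  O: 1
Molecular formula: C7H16O.
DoU = (2C + 2 + N − H − X) / 2 = (2·7 + 2 + 0 − 16 − 0) / 2 = 0.

0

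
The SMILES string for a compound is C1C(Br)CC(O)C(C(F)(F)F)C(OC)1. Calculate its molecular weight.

Atom tally by fragment:
  cyclohexane ring core → C:6 H:12
  (− 4 ring H displaced by substituents)
  + Br → Br:1
  + OH → O:1 H:1
  + CF3 → C:1 F:3
  + OCH3 → C:1 H:3 O:1
Element totals:
  C: 8
  H: 12
  Br: 1
  F: 3
  O: 2
Molecular formula: C8H12BrF3O2.
  M = 8(12.011) + 12(1.008) + 79.904 + 3(18.998) + 2(15.999)
    = 96.088 + 12.096 + 79.904 + 56.994 + 31.998 = 277.080

277.08 g/mol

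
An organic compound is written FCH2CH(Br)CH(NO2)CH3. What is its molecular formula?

C4H7BrFNO2

Atom tally by fragment:
  FCH2 → C:1 H:2 F:1
  CH(Br) → C:1 H:1 Br:1
  CH(NO2) → C:1 H:1 N:1 O:2
  CH3 → C:1 H:3
Element totals:
  C: 4
  H: 7
  Br: 1
  F: 1
  N: 1
  O: 2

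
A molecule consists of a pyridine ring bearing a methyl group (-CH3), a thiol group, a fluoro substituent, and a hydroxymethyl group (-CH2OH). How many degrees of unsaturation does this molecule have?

Atom tally by fragment:
  pyridine ring core → C:5 H:5 N:1
  (− 4 ring H displaced by substituents)
  + CH3 → C:1 H:3
  + SH → S:1 H:1
  + F → F:1
  + CH2OH → C:1 H:3 O:1
Element totals:
  C: 7
  H: 8
  F: 1
  N: 1
  O: 1
  S: 1
Molecular formula: C7H8FNOS.
DoU = (2C + 2 + N − H − X) / 2 = (2·7 + 2 + 1 − 8 − 1) / 2 = 4.

4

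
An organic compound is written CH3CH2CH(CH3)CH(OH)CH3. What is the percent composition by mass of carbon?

70.53%

Element totals:
  C: 6
  H: 14
  O: 1
Molecular formula: C6H14O.
Molar mass = 102.177 g/mol.
Mass from C: 6 × 12.011 = 72.066 g/mol.
%C = 72.066 / 102.177 × 100 = 70.53%.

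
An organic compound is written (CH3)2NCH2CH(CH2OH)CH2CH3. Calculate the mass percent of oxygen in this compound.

12.19%

Atom tally by fragment:
  (CH3)2NCH2 → C:3 H:8 N:1
  CH(CH2OH) → C:2 H:4 O:1
  CH2 → C:1 H:2
  CH3 → C:1 H:3
Element totals:
  C: 7
  H: 17
  N: 1
  O: 1
Molecular formula: C7H17NO.
Molar mass = 131.219 g/mol.
Mass from O: 1 × 15.999 = 15.999 g/mol.
%O = 15.999 / 131.219 × 100 = 12.19%.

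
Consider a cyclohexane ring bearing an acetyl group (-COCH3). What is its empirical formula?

C8H14O

Atom tally by fragment:
  cyclohexane ring core → C:6 H:12
  (− 1 ring H displaced by substituents)
  + COCH3 → C:2 H:3 O:1
Element totals:
  C: 8
  H: 14
  O: 1
Molecular formula: C8H14O.
gcd of subscripts (8, 14, 1) = 1, so the empirical formula equals the molecular formula.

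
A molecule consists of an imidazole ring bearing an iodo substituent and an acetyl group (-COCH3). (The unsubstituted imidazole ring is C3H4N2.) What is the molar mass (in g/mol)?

Atom tally by fragment:
  imidazole ring core → C:3 H:4 N:2
  (− 2 ring H displaced by substituents)
  + I → I:1
  + COCH3 → C:2 H:3 O:1
Element totals:
  C: 5
  H: 5
  I: 1
  N: 2
  O: 1
Molecular formula: C5H5IN2O.
  M = 5(12.011) + 5(1.008) + 126.904 + 2(14.007) + 15.999
    = 60.055 + 5.040 + 126.904 + 28.014 + 15.999 = 236.012

236.01 g/mol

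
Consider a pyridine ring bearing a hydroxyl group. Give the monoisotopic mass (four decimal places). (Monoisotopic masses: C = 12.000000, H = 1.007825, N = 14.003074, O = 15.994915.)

Atom tally by fragment:
  pyridine ring core → C:5 H:5 N:1
  (− 1 ring H displaced by substituents)
  + OH → O:1 H:1
Element totals:
  C: 5
  H: 5
  N: 1
  O: 1
Molecular formula: C5H5NO.
  M = 5(12.0) + 5(1.007825) + 14.003074 + 15.994915
    = 60.000000 + 5.039125 + 14.003074 + 15.994915 = 95.037114

95.0371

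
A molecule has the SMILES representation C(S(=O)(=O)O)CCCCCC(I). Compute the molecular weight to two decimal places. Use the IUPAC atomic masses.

306.16 g/mol

Atom tally by fragment:
  HO3SCH2 → C:1 H:3 S:1 O:3
  CH2 → C:1 H:2
  CH2 → C:1 H:2
  CH2 → C:1 H:2
  CH2 → C:1 H:2
  CH2 → C:1 H:2
  CH2I → C:1 H:2 I:1
Element totals:
  C: 7
  H: 15
  I: 1
  O: 3
  S: 1
Molecular formula: C7H15IO3S.
  M = 7(12.011) + 15(1.008) + 126.904 + 3(15.999) + 32.06
    = 84.077 + 15.120 + 126.904 + 47.997 + 32.060 = 306.158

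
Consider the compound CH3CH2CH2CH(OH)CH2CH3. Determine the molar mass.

102.18 g/mol

Element totals:
  C: 6
  H: 14
  O: 1
Molecular formula: C6H14O.
  M = 6(12.011) + 14(1.008) + 15.999
    = 72.066 + 14.112 + 15.999 = 102.177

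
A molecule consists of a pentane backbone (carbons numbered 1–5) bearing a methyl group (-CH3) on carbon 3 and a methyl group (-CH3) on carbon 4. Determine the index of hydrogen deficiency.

0

Atom tally by fragment:
  CH3 → C:1 H:3
  CH2 → C:1 H:2
  CH(CH3) → C:2 H:4
  CH(CH3) → C:2 H:4
  CH3 → C:1 H:3
Element totals:
  C: 7
  H: 16
Molecular formula: C7H16.
DoU = (2C + 2 + N − H − X) / 2 = (2·7 + 2 + 0 − 16 − 0) / 2 = 0.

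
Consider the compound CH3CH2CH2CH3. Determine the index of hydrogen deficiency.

0

Element totals:
  C: 4
  H: 10
Molecular formula: C4H10.
DoU = (2C + 2 + N − H − X) / 2 = (2·4 + 2 + 0 − 10 − 0) / 2 = 0.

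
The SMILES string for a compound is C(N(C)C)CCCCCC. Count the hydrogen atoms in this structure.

Atom tally by fragment:
  (CH3)2NCH2 → C:3 H:8 N:1
  CH2 → C:1 H:2
  CH2 → C:1 H:2
  CH2 → C:1 H:2
  CH2 → C:1 H:2
  CH2 → C:1 H:2
  CH3 → C:1 H:3
Element totals:
  C: 9
  H: 21
  N: 1

21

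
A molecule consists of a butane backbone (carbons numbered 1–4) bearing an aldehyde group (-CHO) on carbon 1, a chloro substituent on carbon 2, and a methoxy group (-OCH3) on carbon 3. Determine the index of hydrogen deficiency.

1

Atom tally by fragment:
  OHCCH2 → C:2 H:3 O:1
  CH(Cl) → C:1 H:1 Cl:1
  CH(OCH3) → C:2 H:4 O:1
  CH3 → C:1 H:3
Element totals:
  C: 6
  H: 11
  Cl: 1
  O: 2
Molecular formula: C6H11ClO2.
DoU = (2C + 2 + N − H − X) / 2 = (2·6 + 2 + 0 − 11 − 1) / 2 = 1.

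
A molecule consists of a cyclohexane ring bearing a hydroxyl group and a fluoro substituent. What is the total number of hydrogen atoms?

11

Atom tally by fragment:
  cyclohexane ring core → C:6 H:12
  (− 2 ring H displaced by substituents)
  + OH → O:1 H:1
  + F → F:1
Element totals:
  C: 6
  H: 11
  F: 1
  O: 1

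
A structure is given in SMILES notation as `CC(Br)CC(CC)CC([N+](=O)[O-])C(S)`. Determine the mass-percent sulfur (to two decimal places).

Atom tally by fragment:
  CH3 → C:1 H:3
  CH(Br) → C:1 H:1 Br:1
  CH2 → C:1 H:2
  CH(C2H5) → C:3 H:6
  CH2 → C:1 H:2
  CH(NO2) → C:1 H:1 N:1 O:2
  CH2SH → C:1 H:3 S:1
Element totals:
  C: 9
  H: 18
  Br: 1
  N: 1
  O: 2
  S: 1
Molecular formula: C9H18BrNO2S.
Molar mass = 284.212 g/mol.
Mass from S: 1 × 32.06 = 32.060 g/mol.
%S = 32.060 / 284.212 × 100 = 11.28%.

11.28%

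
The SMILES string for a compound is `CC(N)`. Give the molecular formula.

C2H7N

Atom tally by fragment:
  CH3 → C:1 H:3
  CH2NH2 → C:1 H:4 N:1
Element totals:
  C: 2
  H: 7
  N: 1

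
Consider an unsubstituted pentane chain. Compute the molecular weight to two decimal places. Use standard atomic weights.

72.15 g/mol

Atom tally by fragment:
  CH3 → C:1 H:3
  CH2 → C:1 H:2
  CH2 → C:1 H:2
  CH2 → C:1 H:2
  CH3 → C:1 H:3
Element totals:
  C: 5
  H: 12
Molecular formula: C5H12.
  M = 5(12.011) + 12(1.008)
    = 60.055 + 12.096 = 72.151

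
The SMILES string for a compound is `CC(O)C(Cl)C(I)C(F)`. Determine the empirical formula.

Atom tally by fragment:
  CH3 → C:1 H:3
  CH(OH) → C:1 H:2 O:1
  CH(Cl) → C:1 H:1 Cl:1
  CH(I) → C:1 H:1 I:1
  CH2F → C:1 H:2 F:1
Element totals:
  C: 5
  H: 9
  Cl: 1
  F: 1
  I: 1
  O: 1
Molecular formula: C5H9ClFIO.
gcd of subscripts (5, 1, 1, 9, 1, 1) = 1, so the empirical formula equals the molecular formula.

C5H9ClFIO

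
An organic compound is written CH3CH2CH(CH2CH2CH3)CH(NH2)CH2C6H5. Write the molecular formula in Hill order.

C14H23N

Atom tally by fragment:
  CH3 → C:1 H:3
  CH2 → C:1 H:2
  CH(CH2CH2CH3) → C:4 H:8
  CH(NH2) → C:1 H:3 N:1
  CH2C6H5 → C:7 H:7
Element totals:
  C: 14
  H: 23
  N: 1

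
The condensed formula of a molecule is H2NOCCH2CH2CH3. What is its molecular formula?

C4H9NO

Element totals:
  C: 4
  H: 9
  N: 1
  O: 1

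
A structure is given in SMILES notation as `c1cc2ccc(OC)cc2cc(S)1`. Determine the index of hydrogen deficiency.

Atom tally by fragment:
  naphthalene ring system core → C:10 H:8
  (− 2 ring H displaced by substituents)
  + OCH3 → C:1 H:3 O:1
  + SH → S:1 H:1
Element totals:
  C: 11
  H: 10
  O: 1
  S: 1
Molecular formula: C11H10OS.
DoU = (2C + 2 + N − H − X) / 2 = (2·11 + 2 + 0 − 10 − 0) / 2 = 7.

7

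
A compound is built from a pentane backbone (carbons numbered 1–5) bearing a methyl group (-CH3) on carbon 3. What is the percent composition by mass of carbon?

Atom tally by fragment:
  CH3 → C:1 H:3
  CH2 → C:1 H:2
  CH(CH3) → C:2 H:4
  CH2 → C:1 H:2
  CH3 → C:1 H:3
Element totals:
  C: 6
  H: 14
Molecular formula: C6H14.
Molar mass = 86.178 g/mol.
Mass from C: 6 × 12.011 = 72.066 g/mol.
%C = 72.066 / 86.178 × 100 = 83.62%.

83.62%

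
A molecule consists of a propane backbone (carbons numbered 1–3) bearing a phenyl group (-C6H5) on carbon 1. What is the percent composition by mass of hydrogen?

10.06%

Atom tally by fragment:
  C6H5CH2 → C:7 H:7
  CH2 → C:1 H:2
  CH3 → C:1 H:3
Element totals:
  C: 9
  H: 12
Molecular formula: C9H12.
Molar mass = 120.195 g/mol.
Mass from H: 12 × 1.008 = 12.096 g/mol.
%H = 12.096 / 120.195 × 100 = 10.06%.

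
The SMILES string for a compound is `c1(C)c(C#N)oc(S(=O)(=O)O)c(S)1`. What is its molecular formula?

Atom tally by fragment:
  furan ring core → C:4 H:4 O:1
  (− 4 ring H displaced by substituents)
  + CH3 → C:1 H:3
  + CN → C:1 N:1
  + SO3H → S:1 O:3 H:1
  + SH → S:1 H:1
Element totals:
  C: 6
  H: 5
  N: 1
  O: 4
  S: 2

C6H5NO4S2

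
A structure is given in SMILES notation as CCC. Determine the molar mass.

44.10 g/mol

Atom tally by fragment:
  CH3 → C:1 H:3
  CH2 → C:1 H:2
  CH3 → C:1 H:3
Element totals:
  C: 3
  H: 8
Molecular formula: C3H8.
  M = 3(12.011) + 8(1.008)
    = 36.033 + 8.064 = 44.097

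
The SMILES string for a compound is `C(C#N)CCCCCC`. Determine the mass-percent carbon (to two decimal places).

76.74%

Atom tally by fragment:
  NCCH2 → C:2 H:2 N:1
  CH2 → C:1 H:2
  CH2 → C:1 H:2
  CH2 → C:1 H:2
  CH2 → C:1 H:2
  CH2 → C:1 H:2
  CH3 → C:1 H:3
Element totals:
  C: 8
  H: 15
  N: 1
Molecular formula: C8H15N.
Molar mass = 125.215 g/mol.
Mass from C: 8 × 12.011 = 96.088 g/mol.
%C = 96.088 / 125.215 × 100 = 76.74%.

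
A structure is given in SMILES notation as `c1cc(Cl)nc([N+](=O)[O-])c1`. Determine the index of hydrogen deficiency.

Atom tally by fragment:
  pyridine ring core → C:5 H:5 N:1
  (− 2 ring H displaced by substituents)
  + Cl → Cl:1
  + NO2 → N:1 O:2
Element totals:
  C: 5
  H: 3
  Cl: 1
  N: 2
  O: 2
Molecular formula: C5H3ClN2O2.
DoU = (2C + 2 + N − H − X) / 2 = (2·5 + 2 + 2 − 3 − 1) / 2 = 5.

5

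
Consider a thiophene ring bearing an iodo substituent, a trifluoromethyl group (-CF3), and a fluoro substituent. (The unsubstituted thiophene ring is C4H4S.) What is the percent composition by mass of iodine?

Atom tally by fragment:
  thiophene ring core → C:4 H:4 S:1
  (− 3 ring H displaced by substituents)
  + I → I:1
  + CF3 → C:1 F:3
  + F → F:1
Element totals:
  C: 5
  H: 1
  F: 4
  I: 1
  S: 1
Molecular formula: C5HF4IS.
Molar mass = 296.019 g/mol.
Mass from I: 1 × 126.904 = 126.904 g/mol.
%I = 126.904 / 296.019 × 100 = 42.87%.

42.87%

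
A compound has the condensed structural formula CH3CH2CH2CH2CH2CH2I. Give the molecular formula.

C6H13I

Atom tally by fragment:
  CH3 → C:1 H:3
  CH2 → C:1 H:2
  CH2 → C:1 H:2
  CH2 → C:1 H:2
  CH2 → C:1 H:2
  CH2I → C:1 H:2 I:1
Element totals:
  C: 6
  H: 13
  I: 1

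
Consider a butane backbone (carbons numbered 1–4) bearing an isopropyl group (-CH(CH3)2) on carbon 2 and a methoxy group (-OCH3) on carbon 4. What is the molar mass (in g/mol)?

Atom tally by fragment:
  CH3 → C:1 H:3
  CH(CH(CH3)2) → C:4 H:8
  CH2 → C:1 H:2
  CH2OCH3 → C:2 H:5 O:1
Element totals:
  C: 8
  H: 18
  O: 1
Molecular formula: C8H18O.
  M = 8(12.011) + 18(1.008) + 15.999
    = 96.088 + 18.144 + 15.999 = 130.231

130.23 g/mol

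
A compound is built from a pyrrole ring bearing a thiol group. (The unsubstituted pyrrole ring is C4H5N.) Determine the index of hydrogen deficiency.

3

Atom tally by fragment:
  pyrrole ring core → C:4 H:5 N:1
  (− 1 ring H displaced by substituents)
  + SH → S:1 H:1
Element totals:
  C: 4
  H: 5
  N: 1
  S: 1
Molecular formula: C4H5NS.
DoU = (2C + 2 + N − H − X) / 2 = (2·4 + 2 + 1 − 5 − 0) / 2 = 3.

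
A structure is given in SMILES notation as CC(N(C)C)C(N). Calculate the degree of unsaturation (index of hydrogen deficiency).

0

Atom tally by fragment:
  CH3 → C:1 H:3
  CH(N(CH3)2) → C:3 H:7 N:1
  CH2NH2 → C:1 H:4 N:1
Element totals:
  C: 5
  H: 14
  N: 2
Molecular formula: C5H14N2.
DoU = (2C + 2 + N − H − X) / 2 = (2·5 + 2 + 2 − 14 − 0) / 2 = 0.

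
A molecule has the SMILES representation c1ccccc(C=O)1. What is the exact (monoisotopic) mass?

106.0419

Atom tally by fragment:
  benzene ring core → C:6 H:6
  (− 1 ring H displaced by substituents)
  + CHO → C:1 H:1 O:1
Element totals:
  C: 7
  H: 6
  O: 1
Molecular formula: C7H6O.
  M = 7(12.0) + 6(1.007825) + 15.994915
    = 84.000000 + 6.046950 + 15.994915 = 106.041865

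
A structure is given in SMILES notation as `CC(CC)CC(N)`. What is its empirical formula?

Atom tally by fragment:
  CH3 → C:1 H:3
  CH(C2H5) → C:3 H:6
  CH2 → C:1 H:2
  CH2NH2 → C:1 H:4 N:1
Element totals:
  C: 6
  H: 15
  N: 1
Molecular formula: C6H15N.
gcd of subscripts (6, 15, 1) = 1, so the empirical formula equals the molecular formula.

C6H15N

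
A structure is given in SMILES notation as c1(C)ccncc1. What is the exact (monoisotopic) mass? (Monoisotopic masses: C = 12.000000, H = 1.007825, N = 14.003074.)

93.0578

Atom tally by fragment:
  pyridine ring core → C:5 H:5 N:1
  (− 1 ring H displaced by substituents)
  + CH3 → C:1 H:3
Element totals:
  C: 6
  H: 7
  N: 1
Molecular formula: C6H7N.
  M = 6(12.0) + 7(1.007825) + 14.003074
    = 72.000000 + 7.054775 + 14.003074 = 93.057849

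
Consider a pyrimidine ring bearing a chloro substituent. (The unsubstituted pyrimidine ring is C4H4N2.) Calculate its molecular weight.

114.53 g/mol

Atom tally by fragment:
  pyrimidine ring core → C:4 H:4 N:2
  (− 1 ring H displaced by substituents)
  + Cl → Cl:1
Element totals:
  C: 4
  H: 3
  Cl: 1
  N: 2
Molecular formula: C4H3ClN2.
  M = 4(12.011) + 3(1.008) + 35.45 + 2(14.007)
    = 48.044 + 3.024 + 35.450 + 28.014 = 114.532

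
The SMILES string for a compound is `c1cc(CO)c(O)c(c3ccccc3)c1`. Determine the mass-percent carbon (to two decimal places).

Atom tally by fragment:
  benzene ring core → C:6 H:6
  (− 3 ring H displaced by substituents)
  + CH2OH → C:1 H:3 O:1
  + OH → O:1 H:1
  + C6H5 → C:6 H:5
Element totals:
  C: 13
  H: 12
  O: 2
Molecular formula: C13H12O2.
Molar mass = 200.237 g/mol.
Mass from C: 13 × 12.011 = 156.143 g/mol.
%C = 156.143 / 200.237 × 100 = 77.98%.

77.98%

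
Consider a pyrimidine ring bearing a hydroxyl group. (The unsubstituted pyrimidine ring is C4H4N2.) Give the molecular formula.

Atom tally by fragment:
  pyrimidine ring core → C:4 H:4 N:2
  (− 1 ring H displaced by substituents)
  + OH → O:1 H:1
Element totals:
  C: 4
  H: 4
  N: 2
  O: 1

C4H4N2O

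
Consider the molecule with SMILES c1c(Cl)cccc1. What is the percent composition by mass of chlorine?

Atom tally by fragment:
  benzene ring core → C:6 H:6
  (− 1 ring H displaced by substituents)
  + Cl → Cl:1
Element totals:
  C: 6
  H: 5
  Cl: 1
Molecular formula: C6H5Cl.
Molar mass = 112.556 g/mol.
Mass from Cl: 1 × 35.45 = 35.450 g/mol.
%Cl = 35.450 / 112.556 × 100 = 31.50%.

31.50%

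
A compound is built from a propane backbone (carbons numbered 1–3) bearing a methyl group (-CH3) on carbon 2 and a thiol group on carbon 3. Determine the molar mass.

90.18 g/mol

Atom tally by fragment:
  CH3 → C:1 H:3
  CH(CH3) → C:2 H:4
  CH2SH → C:1 H:3 S:1
Element totals:
  C: 4
  H: 10
  S: 1
Molecular formula: C4H10S.
  M = 4(12.011) + 10(1.008) + 32.06
    = 48.044 + 10.080 + 32.060 = 90.184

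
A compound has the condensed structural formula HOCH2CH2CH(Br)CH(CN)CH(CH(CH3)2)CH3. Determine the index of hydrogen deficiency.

Atom tally by fragment:
  HOCH2CH2 → C:2 H:5 O:1
  CH(Br) → C:1 H:1 Br:1
  CH(CN) → C:2 H:1 N:1
  CH(CH(CH3)2) → C:4 H:8
  CH3 → C:1 H:3
Element totals:
  C: 10
  H: 18
  Br: 1
  N: 1
  O: 1
Molecular formula: C10H18BrNO.
DoU = (2C + 2 + N − H − X) / 2 = (2·10 + 2 + 1 − 18 − 1) / 2 = 2.

2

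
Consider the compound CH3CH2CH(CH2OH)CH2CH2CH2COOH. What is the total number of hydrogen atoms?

16

Element totals:
  C: 8
  H: 16
  O: 3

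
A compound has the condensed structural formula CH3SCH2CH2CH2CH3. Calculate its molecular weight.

Element totals:
  C: 5
  H: 12
  S: 1
Molecular formula: C5H12S.
  M = 5(12.011) + 12(1.008) + 32.06
    = 60.055 + 12.096 + 32.060 = 104.211

104.21 g/mol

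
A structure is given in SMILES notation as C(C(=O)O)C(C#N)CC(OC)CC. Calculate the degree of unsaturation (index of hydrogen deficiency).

Atom tally by fragment:
  HOOCCH2 → C:2 H:3 O:2
  CH(CN) → C:2 H:1 N:1
  CH2 → C:1 H:2
  CH(OCH3) → C:2 H:4 O:1
  CH2 → C:1 H:2
  CH3 → C:1 H:3
Element totals:
  C: 9
  H: 15
  N: 1
  O: 3
Molecular formula: C9H15NO3.
DoU = (2C + 2 + N − H − X) / 2 = (2·9 + 2 + 1 − 15 − 0) / 2 = 3.

3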